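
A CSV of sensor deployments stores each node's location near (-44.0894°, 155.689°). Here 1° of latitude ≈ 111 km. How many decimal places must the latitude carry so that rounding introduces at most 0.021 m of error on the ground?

7

One degree of latitude covers 111000 m.
Rounding to N decimal places gives at most 0.5 × 10⁻ᴺ degrees of error, i.e. 0.5 × 10⁻ᴺ × 111000 m.
Setting 55500 × 10⁻ᴺ ≤ 0.021 gives 10ᴺ ≥ 2.643e+06, i.e. N ≥ 6.42.
N = 6 would give 0.0555 m (too coarse); N = 7 gives 0.00555 m ≤ 0.021 m.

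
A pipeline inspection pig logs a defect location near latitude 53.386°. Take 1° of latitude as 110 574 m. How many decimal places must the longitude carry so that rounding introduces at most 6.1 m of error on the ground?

At 53.386° one degree of longitude covers 110574 × cos 53.386° ≈ 110574 × 0.5964 ≈ 65948.7 m.
Rounding to N decimal places gives at most 0.5 × 10⁻ᴺ degrees of error, i.e. 0.5 × 10⁻ᴺ × 65948.7 m.
Setting 32974.3 × 10⁻ᴺ ≤ 6.1 gives 10ᴺ ≥ 5406, i.e. N ≥ 3.73.
N = 3 would give 33 m (too coarse); N = 4 gives 3.3 m ≤ 6.1 m.

4 decimal places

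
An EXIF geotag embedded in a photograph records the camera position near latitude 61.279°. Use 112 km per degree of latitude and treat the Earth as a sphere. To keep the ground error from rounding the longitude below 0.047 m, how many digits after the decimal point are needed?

6 decimal places

At 61.279° one degree of longitude covers 112000 × cos 61.279° ≈ 112000 × 0.4805 ≈ 53821 m.
N decimal places → at most half a unit in the last place, 0.5 × 10⁻ᴺ° = 53821/2 × 10⁻ᴺ m.
Need 0.5 × 53821 × 10⁻ᴺ ≤ 0.047 → 10⁻ᴺ ≤ 1.747e-06, so N ≥ 5.76.
At 5 places the error can reach 0.269 m, but 6 places keeps it to 0.0269 m.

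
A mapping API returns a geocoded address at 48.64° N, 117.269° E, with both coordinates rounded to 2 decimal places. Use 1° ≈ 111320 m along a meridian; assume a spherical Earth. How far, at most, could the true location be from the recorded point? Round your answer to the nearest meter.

667 meters

Rounding to 2 decimal places leaves each coordinate within ±0.005° of the true value.
N–S: 0.005° × 111320 m/° = 556.6 m.
Longitude error → 0.005 × 111320 × cos 48.64° = 0.005 × 111320 × 0.6608 ≈ 367.795 m.
Combining orthogonally: (556.6² + 367.795²)^½ ≈ 667.14 m.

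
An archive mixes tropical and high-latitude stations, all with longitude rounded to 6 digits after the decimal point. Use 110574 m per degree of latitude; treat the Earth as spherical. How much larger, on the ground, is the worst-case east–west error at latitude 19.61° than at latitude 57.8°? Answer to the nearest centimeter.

2 centimeters

Rounding to 6 decimal places leaves the longitude within ±5e-07° of the true value.
At 19.61°: 5e-07° × 110574 × cos 19.61° = 5e-07 × 110574 × 0.9420 ≈ 0.05208 m.
At 57.8°: 5e-07° × 110574 × cos 57.8° = 5e-07 × 110574 × 0.5329 ≈ 0.029461 m.
Difference: 0.05208 − 0.029461 = 0.022619 m.
That is 0.0226192 m = 2.2619 cm.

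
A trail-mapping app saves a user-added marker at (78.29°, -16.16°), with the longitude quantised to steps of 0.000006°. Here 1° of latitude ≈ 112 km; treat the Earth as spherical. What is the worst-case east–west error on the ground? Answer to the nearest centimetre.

With a 0.000006° grid the true value lies within half a step, ±0.000006°/2 = ±3e-06°, of the stored one.
At latitude 78.29° a degree of longitude spans 112000 m × cos 78.29° = 112000 × 0.2030 ≈ 22731.3 m.
Maximum E–W displacement: 3e-06 × 22731.3 = 0.068194 m.
That is 0.068194 m = 6.8194 cm.

7 centimetres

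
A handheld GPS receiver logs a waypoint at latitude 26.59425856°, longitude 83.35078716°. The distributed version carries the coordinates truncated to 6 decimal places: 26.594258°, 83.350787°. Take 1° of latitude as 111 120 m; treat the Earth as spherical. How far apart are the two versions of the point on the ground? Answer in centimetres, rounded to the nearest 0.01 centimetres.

6.42 centimetres

Δlat = 26.59425856 − 26.594258 = +0.00000056°; Δlon = 83.35078716 − 83.350787 = +0.00000016°.
North–south shift: 0.00000056 × 111120 = 0.0622272 m.
E–W at 26.5943°: 0.00000016° × 111120 × cos 26.5943° = 0.00000016 × 111120 × 0.8942 ≈ 0.0158981 m.
Hypotenuse of the two orthogonal shifts: √(0.0622272² + 0.0158981²) = 0.064226 m.
That is 0.064226 m = 6.4226 cm.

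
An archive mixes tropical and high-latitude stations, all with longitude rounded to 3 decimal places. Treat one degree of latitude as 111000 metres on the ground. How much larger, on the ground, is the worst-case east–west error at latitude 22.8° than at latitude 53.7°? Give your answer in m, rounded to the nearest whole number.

18 m

Rounding to 3 decimal places leaves the longitude within ±0.0005° of the true value.
Error at 22.8° = 0.0005° × 111000 × cos 22.8° ≈ 55.5 × 0.9219 = 51.163 m.
At 53.7°: 0.0005° × 111000 × cos 53.7° = 0.0005 × 111000 × 0.5920 ≈ 32.857 m.
Difference: 51.163 − 32.857 = 18.307 m.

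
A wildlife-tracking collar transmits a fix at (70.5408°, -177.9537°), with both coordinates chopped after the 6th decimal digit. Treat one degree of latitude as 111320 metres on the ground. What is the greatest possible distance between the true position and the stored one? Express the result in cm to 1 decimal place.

Truncating at 6 decimal places can drop up to a full unit in the last place, so each coordinate may be off by as much as 1e-06°.
North–south component: 1e-06° × 111320 = 0.11132 m.
E–W at 70.5408°: 1e-06° × 111320 × cos 70.5408° = 1e-06 × 111320 × 0.3331 ≈ 0.0370846 m.
Worst case both components are at the extreme and orthogonal: √(0.11132² + 0.0370846²) ≈ 0.117335 m.
That is 0.117335 m = 11.733 cm.

11.7 cm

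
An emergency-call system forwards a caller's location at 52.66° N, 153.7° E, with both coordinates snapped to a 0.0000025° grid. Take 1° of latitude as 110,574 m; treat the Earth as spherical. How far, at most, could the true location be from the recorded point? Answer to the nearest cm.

With a 0.0000025° grid the true value lies within half a step, ±0.0000025°/2 = ±1.25e-06°, of the stored one.
N–S: 1.25e-06° × 110574 m/° = 0.138217 m.
E–W at 52.66°: 1.25e-06° × 110574 × cos 52.66° = 1.25e-06 × 110574 × 0.6065 ≈ 0.0838349 m.
Worst case both components are at the extreme and orthogonal: √(0.138217² + 0.0838349²) ≈ 0.161655 m.
That is 0.161655 m = 16.166 cm.

16 cm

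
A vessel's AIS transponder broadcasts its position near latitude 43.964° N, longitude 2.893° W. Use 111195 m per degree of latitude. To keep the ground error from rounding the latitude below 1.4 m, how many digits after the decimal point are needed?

One degree of latitude covers 111195 m.
With N decimal places the half-ulp bound is 0.5·10⁻ᴺ°, or 0.5·10⁻ᴺ × 111195 m on the ground.
Setting 55597.5 × 10⁻ᴺ ≤ 1.4 gives 10ᴺ ≥ 3.971e+04, i.e. N ≥ 4.60.
At 4 places the error can reach 5.56 m, but 5 places keeps it to 0.556 m.

5 decimal places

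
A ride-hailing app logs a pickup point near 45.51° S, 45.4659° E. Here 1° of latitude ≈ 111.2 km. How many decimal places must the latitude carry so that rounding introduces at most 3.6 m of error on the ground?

5 decimal places

One degree of latitude covers 111200 m.
Rounding to N decimal places gives at most 0.5 × 10⁻ᴺ degrees of error, i.e. 0.5 × 10⁻ᴺ × 111200 m.
Setting 55600 × 10⁻ᴺ ≤ 3.6 gives 10ᴺ ≥ 1.544e+04, i.e. N ≥ 4.19.
N = 4 would give 5.56 m (too coarse); N = 5 gives 0.556 m ≤ 3.6 m.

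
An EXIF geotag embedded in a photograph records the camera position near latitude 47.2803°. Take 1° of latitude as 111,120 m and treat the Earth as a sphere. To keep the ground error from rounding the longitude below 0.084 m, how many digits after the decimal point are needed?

At 47.2803° one degree of longitude covers 111120 × cos 47.2803° ≈ 111120 × 0.6784 ≈ 75385.2 m.
Rounding to N decimal places gives at most 0.5 × 10⁻ᴺ degrees of error, i.e. 0.5 × 10⁻ᴺ × 75385.2 m.
Need 0.5 × 75385.2 × 10⁻ᴺ ≤ 0.084 → 10⁻ᴺ ≤ 2.229e-06, so N ≥ 5.65.
N = 5 would give 0.377 m (too coarse); N = 6 gives 0.0377 m ≤ 0.084 m.

6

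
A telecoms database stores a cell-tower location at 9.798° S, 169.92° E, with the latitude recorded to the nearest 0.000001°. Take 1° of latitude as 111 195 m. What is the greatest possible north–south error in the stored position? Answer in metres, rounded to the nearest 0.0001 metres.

0.0556 metres

Rounding to 6 decimal places leaves the latitude within ±5e-07° of the true value.
So the N–S error is at most 5e-07 × 111195 = 0.0555975 m.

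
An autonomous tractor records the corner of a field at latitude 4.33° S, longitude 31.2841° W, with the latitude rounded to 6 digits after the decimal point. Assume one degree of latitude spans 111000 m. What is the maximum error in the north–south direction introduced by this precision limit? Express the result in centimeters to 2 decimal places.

5.55 centimeters

Rounding to 6 decimal places leaves the latitude within ±5e-07° of the true value.
So the N–S error is at most 5e-07 × 111000 = 0.0555 m.
That is 0.0555 m = 5.55 cm.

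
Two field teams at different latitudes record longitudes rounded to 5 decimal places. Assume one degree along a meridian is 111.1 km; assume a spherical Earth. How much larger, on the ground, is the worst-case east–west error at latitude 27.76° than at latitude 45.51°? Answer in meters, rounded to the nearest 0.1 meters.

0.1 meters

Rounding to 5 decimal places leaves the longitude within ±5e-06° of the true value.
Error at 27.76° = 5e-06° × 111100 × cos 27.76° ≈ 0.5555 × 0.8849 = 0.49157 m.
At 45.51°: 5e-06° × 111100 × cos 45.51° = 5e-06 × 111100 × 0.7008 ≈ 0.38929 m.
Difference: 0.49157 − 0.38929 = 0.10228 m.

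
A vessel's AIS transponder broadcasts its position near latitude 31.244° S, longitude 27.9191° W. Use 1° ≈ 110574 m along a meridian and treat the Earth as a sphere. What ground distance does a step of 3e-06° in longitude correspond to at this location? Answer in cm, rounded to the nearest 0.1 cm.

28.4 cm

3e-06° of longitude at 31.244° is 3e-06 × 110574 × cos 31.244° ≈ 3e-06 × 94537 = 0.283611 m.
That is 0.283611 m = 28.361 cm.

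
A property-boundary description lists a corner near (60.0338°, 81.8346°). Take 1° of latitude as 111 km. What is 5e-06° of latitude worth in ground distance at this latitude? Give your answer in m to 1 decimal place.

Along a meridian 5e-06° is 5e-06 × 111000 = 0.555 m.

0.6 m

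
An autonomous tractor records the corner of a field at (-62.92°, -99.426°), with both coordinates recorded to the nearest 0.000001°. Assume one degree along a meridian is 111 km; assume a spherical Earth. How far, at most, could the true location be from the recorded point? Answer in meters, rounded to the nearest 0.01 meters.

0.06 meters

Rounding to 6 decimal places leaves each coordinate within ±5e-07° of the true value.
North–south component: 5e-07° × 111000 = 0.0555 m.
Longitude error → 5e-07 × 111000 × cos 62.92° = 5e-07 × 111000 × 0.4552 ≈ 0.0252655 m.
Combining orthogonally: (0.0555² + 0.0252655²)^½ ≈ 0.0609803 m.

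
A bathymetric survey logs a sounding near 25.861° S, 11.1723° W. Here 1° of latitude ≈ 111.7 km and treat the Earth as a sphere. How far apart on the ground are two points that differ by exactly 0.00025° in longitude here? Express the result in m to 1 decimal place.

25.1 m

At 25.861° a degree of longitude is 111700 × cos 25.861° ≈ 100514 m, so 0.00025° corresponds to 25.1284 m.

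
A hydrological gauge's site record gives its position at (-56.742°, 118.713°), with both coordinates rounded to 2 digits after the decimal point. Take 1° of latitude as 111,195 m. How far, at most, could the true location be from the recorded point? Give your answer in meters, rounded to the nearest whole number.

634 meters

Rounding to 2 decimal places leaves each coordinate within ±0.005° of the true value.
North–south component: 0.005° × 111195 = 555.975 m.
E–W at 56.742°: 0.005° × 111195 × cos 56.742° = 0.005 × 111195 × 0.5484 ≈ 304.902 m.
The two errors are perpendicular, so the maximum displacement is √(555.975² + 304.902²) ≈ 634.093 m.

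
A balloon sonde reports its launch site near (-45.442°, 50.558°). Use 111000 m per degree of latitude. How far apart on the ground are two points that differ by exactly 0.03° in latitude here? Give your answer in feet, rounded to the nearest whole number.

10925 feet

Along a meridian 0.03° is 0.03 × 111000 = 3330 m.
In feet: 3330 m ÷ 0.3048 ≈ 10925 ft.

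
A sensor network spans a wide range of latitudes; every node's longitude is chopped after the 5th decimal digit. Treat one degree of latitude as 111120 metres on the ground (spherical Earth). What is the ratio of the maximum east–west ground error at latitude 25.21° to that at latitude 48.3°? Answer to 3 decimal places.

Truncating at 5 decimal places can drop up to a full unit in the last place, so the longitude may be off by as much as 1e-05°.
Error at 25.21° = 1e-05° × 111120 × cos 25.21° ≈ 1.1112 × 0.9048 = 1.0054 m.
At 48.3°: 1e-05° × 111120 × cos 48.3° = 1e-05 × 111120 × 0.6652 ≈ 0.7392 m.
The ratio reduces to cos 25.21° / cos 48.3° = 0.9048/0.6652 ≈ 1.3601.

1.360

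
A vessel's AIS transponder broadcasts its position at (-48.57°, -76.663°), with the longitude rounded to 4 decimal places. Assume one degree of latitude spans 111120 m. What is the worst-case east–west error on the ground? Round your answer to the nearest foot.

12 feet

Rounding to 4 decimal places leaves the longitude within ±5e-05° of the true value.
One degree of longitude at 48.57° is 111120 × cos 48.57° ≈ 111120 × 0.6617 = 73528.6 m.
East–west error: 5e-05° × 73528.6 m/° ≈ 3.67643 m.
Converting: 3.67643 m × 3.2808 ft/m ≈ 12.062 ft.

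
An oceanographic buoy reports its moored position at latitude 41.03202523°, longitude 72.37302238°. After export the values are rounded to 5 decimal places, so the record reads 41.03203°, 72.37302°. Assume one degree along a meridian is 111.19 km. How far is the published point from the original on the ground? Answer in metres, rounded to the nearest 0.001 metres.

Δlat = 41.03202523 − 41.03203 = -0.00000477°; Δlon = 72.37302238 − 72.37302 = +0.00000238°.
North–south shift: -0.00000477 × 111190 = -0.530376 m.
East–west at this latitude: 0.00000238° × 111190 × cos 41.032° ≈ 0.00000238 × 83875.4 = 0.199623 m.
Hypotenuse of the two orthogonal shifts: √(0.530376² + 0.199623²) = 0.5667 m.

0.567 metres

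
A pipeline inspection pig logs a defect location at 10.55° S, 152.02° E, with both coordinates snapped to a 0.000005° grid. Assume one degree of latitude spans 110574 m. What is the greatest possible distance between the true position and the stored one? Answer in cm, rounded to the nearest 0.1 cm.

38.8 cm

With a 0.000005° grid the true value lies within half a step, ±0.000005°/2 = ±2.5e-06°, of the stored one.
N–S: 2.5e-06° × 110574 m/° = 0.276435 m.
E–W at 10.55°: 2.5e-06° × 110574 × cos 10.55° = 2.5e-06 × 110574 × 0.9831 ≈ 0.271762 m.
Combining orthogonally: (0.276435² + 0.271762²)^½ ≈ 0.387648 m.
That is 0.387648 m = 38.765 cm.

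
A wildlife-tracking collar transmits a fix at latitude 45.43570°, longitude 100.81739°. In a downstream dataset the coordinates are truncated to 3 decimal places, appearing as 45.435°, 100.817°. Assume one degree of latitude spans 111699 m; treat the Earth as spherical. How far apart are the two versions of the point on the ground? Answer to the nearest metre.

84 metres

The latitude changed by +0.00070° and the longitude by +0.00039°.
N–S: 0.00070° × 111699 m/° = 78.1893 m.
E–W at 45.435°: 0.00039° × 111699 × cos 45.435° = 0.00039 × 111699 × 0.7017 ≈ 30.5687 m.
Combined displacement = (78.1893² + 30.5687²)^½ ≈ 83.9524 m.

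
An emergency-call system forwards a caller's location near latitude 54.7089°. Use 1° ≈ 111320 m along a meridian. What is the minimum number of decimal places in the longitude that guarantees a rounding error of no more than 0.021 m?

At 54.7089° one degree of longitude covers 111320 × cos 54.7089° ≈ 111320 × 0.5777 ≈ 64313 m.
N decimal places → at most half a unit in the last place, 0.5 × 10⁻ᴺ° = 64313/2 × 10⁻ᴺ m.
Need 0.5 × 64313 × 10⁻ᴺ ≤ 0.021 → 10⁻ᴺ ≤ 6.531e-07, so N ≥ 6.19.
So 7 decimal places suffice (0.00322 m); 6 would allow up to 0.0322 m.

7 decimal places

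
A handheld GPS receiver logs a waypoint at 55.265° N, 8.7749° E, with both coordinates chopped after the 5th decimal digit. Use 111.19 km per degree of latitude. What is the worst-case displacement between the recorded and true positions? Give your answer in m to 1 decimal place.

Truncating at 5 decimal places can drop up to a full unit in the last place, so each coordinate may be off by as much as 1e-05°.
North–south component: 1e-05° × 111190 = 1.1119 m.
Longitude error → 1e-05 × 111190 × cos 55.265° = 1e-05 × 111190 × 0.5698 ≈ 0.63354 m.
The two errors are perpendicular, so the maximum displacement is √(1.1119² + 0.63354²) ≈ 1.27972 m.

1.3 m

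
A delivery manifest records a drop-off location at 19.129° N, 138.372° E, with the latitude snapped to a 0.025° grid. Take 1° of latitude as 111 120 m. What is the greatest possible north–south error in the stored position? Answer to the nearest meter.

1389 meters

With a 0.025° grid the true value lies within half a step, ±0.025°/2 = ±0.0125°, of the stored one.
North–south distance: 0.0125° × 111120 m/° = 1389 m.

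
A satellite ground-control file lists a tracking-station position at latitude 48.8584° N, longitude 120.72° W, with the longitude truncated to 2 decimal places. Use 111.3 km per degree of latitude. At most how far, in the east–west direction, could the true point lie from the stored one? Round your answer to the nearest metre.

732 metres

Truncating at 2 decimal places can drop up to a full unit in the last place, so the longitude may be off by as much as 0.01°.
At latitude 48.8584° a degree of longitude spans 111300 m × cos 48.8584° = 111300 × 0.6579 ≈ 73226.7 m.
East–west error: 0.01° × 73226.7 m/° ≈ 732.267 m.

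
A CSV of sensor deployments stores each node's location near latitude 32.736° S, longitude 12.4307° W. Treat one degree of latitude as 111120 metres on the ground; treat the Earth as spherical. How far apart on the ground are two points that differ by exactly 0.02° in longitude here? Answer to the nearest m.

1869 m

0.02° of longitude at 32.736° is 0.02 × 111120 × cos 32.736° ≈ 0.02 × 93470.9 = 1869.42 m.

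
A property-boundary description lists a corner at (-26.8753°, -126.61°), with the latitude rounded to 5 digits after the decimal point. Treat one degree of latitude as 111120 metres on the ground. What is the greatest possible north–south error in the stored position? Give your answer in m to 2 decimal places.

0.56 m

Rounding to 5 decimal places leaves the latitude within ±5e-06° of the true value.
Along the meridian that is 5e-06° × 111120 m/° = 0.5556 m.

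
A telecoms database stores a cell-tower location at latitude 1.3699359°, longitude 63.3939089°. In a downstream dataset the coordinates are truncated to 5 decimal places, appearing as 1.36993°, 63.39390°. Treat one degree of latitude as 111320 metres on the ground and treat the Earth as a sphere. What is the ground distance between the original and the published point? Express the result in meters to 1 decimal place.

1.2 meters

Δlat = 1.3699359 − 1.36993 = +0.0000059°; Δlon = 63.3939089 − 63.39390 = +0.0000089°.
North–south shift: 0.0000059 × 111320 = 0.656788 m.
E–W at 1.36993°: 0.0000089° × 111320 × cos 1.36993° = 0.0000089 × 111320 × 0.9997 ≈ 0.990465 m.
Combined displacement = (0.656788² + 0.990465²)^½ ≈ 1.18844 m.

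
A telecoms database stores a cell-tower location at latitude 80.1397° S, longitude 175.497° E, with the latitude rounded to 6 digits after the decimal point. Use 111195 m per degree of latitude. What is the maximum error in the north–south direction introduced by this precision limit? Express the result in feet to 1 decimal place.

Rounding to 6 decimal places leaves the latitude within ±5e-07° of the true value.
North–south distance: 5e-07° × 111195 m/° = 0.0555975 m.
In feet: 0.0555975 m ÷ 0.3048 ≈ 0.18241 ft.

0.2 feet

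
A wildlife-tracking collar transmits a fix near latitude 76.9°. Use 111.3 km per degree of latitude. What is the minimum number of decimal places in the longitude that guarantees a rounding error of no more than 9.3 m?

4

At 76.9° one degree of longitude covers 111300 × cos 76.9° ≈ 111300 × 0.2267 ≈ 25226.3 m.
N decimal places → at most half a unit in the last place, 0.5 × 10⁻ᴺ° = 25226.3/2 × 10⁻ᴺ m.
Setting 12613.1 × 10⁻ᴺ ≤ 9.3 gives 10ᴺ ≥ 1356, i.e. N ≥ 3.13.
N = 3 would give 12.6 m (too coarse); N = 4 gives 1.26 m ≤ 9.3 m.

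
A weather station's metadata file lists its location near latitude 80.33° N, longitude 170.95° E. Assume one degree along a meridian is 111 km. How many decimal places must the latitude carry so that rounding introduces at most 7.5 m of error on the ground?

One degree of latitude covers 111000 m.
Rounding to N decimal places gives at most 0.5 × 10⁻ᴺ degrees of error, i.e. 0.5 × 10⁻ᴺ × 111000 m.
Need 0.5 × 111000 × 10⁻ᴺ ≤ 7.5 → 10⁻ᴺ ≤ 1.351e-04, so N ≥ 3.87.
At 3 places the error can reach 55.5 m, but 4 places keeps it to 5.55 m.

4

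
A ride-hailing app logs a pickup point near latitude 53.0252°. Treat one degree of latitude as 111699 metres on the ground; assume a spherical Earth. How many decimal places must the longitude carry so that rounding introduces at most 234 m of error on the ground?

3 decimal places

At 53.0252° one degree of longitude covers 111699 × cos 53.0252° ≈ 111699 × 0.6015 ≈ 67182.9 m.
Rounding to N decimal places gives at most 0.5 × 10⁻ᴺ degrees of error, i.e. 0.5 × 10⁻ᴺ × 67182.9 m.
Need 0.5 × 67182.9 × 10⁻ᴺ ≤ 234 → 10⁻ᴺ ≤ 6.966e-03, so N ≥ 2.16.
At 2 places the error can reach 336 m, but 3 places keeps it to 33.6 m.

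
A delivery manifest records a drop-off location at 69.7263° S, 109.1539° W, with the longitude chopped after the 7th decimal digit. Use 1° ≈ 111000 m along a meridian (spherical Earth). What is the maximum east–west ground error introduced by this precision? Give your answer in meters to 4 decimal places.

0.0038 meters

Truncating at 7 decimal places can drop up to a full unit in the last place, so the longitude may be off by as much as 1e-07°.
Parallels shrink by cos φ, so at 69.7263° a degree of longitude is 111000 × 0.3465 ≈ 38462.1 m.
East–west error: 1e-07° × 38462.1 m/° ≈ 0.00384621 m.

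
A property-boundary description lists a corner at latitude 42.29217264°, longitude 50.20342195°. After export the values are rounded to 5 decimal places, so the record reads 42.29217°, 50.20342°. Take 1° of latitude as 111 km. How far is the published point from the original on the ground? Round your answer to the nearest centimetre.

Δlat = 42.29217264 − 42.29217 = +0.00000264°; Δlon = 50.20342195 − 50.20342 = +0.00000195°.
N–S: 0.00000264° × 111000 m/° = 0.29304 m.
E–W at 42.2922°: 0.00000195° × 111000 × cos 42.2922° = 0.00000195 × 111000 × 0.7397 ≈ 0.160113 m.
Hypotenuse of the two orthogonal shifts: √(0.29304² + 0.160113²) = 0.333929 m.
That is 0.333929 m = 33.393 cm.

33 centimetres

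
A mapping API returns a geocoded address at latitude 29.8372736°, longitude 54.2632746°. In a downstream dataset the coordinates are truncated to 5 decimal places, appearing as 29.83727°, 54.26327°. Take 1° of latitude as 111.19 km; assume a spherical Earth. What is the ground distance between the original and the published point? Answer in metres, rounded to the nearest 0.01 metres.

Δlat = 29.8372736 − 29.83727 = +0.0000036°; Δlon = 54.2632746 − 54.26327 = +0.0000046°.
North–south shift: 0.0000036 × 111190 = 0.400284 m.
East–west at this latitude: 0.0000046° × 111190 × cos 29.8373° ≈ 0.0000046 × 96450.9 = 0.443674 m.
Hypotenuse of the two orthogonal shifts: √(0.400284² + 0.443674²) = 0.597557 m.

0.60 metres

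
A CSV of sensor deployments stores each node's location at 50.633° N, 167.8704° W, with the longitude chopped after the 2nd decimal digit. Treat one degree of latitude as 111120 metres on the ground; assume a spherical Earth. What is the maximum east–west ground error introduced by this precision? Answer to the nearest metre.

705 metres

Truncating at 2 decimal places can drop up to a full unit in the last place, so the longitude may be off by as much as 0.01°.
At latitude 50.633° a degree of longitude spans 111120 m × cos 50.633° = 111120 × 0.6343 ≈ 70481.8 m.
East–west error: 0.01° × 70481.8 m/° ≈ 704.818 m.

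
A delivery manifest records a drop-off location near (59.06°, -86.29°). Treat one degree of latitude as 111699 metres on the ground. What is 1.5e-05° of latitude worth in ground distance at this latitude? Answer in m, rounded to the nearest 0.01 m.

1.5e-05° × 111699 m/° = 1.67549 m.

1.68 m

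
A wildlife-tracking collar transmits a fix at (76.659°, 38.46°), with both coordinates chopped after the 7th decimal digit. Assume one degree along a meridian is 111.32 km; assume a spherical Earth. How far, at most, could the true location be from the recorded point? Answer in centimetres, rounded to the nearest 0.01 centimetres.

1.14 centimetres

Truncating at 7 decimal places can drop up to a full unit in the last place, so each coordinate may be off by as much as 1e-07°.
Latitude error → 1e-07 × 111320 = 0.011132 m along the meridian.
Longitude error → 1e-07 × 111320 × cos 76.659° = 1e-07 × 111320 × 0.2307 ≈ 0.00256867 m.
Combining orthogonally: (0.011132² + 0.00256867²)^½ ≈ 0.0114245 m.
That is 0.0114245 m = 1.1425 cm.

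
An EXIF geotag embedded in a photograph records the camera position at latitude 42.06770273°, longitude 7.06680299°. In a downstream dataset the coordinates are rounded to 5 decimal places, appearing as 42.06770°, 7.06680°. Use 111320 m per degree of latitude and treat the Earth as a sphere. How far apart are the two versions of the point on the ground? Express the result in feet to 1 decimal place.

1.3 feet

Δlat = 42.06770273 − 42.06770 = +0.00000273°; Δlon = 7.06680299 − 7.06680 = +0.00000299°.
North–south shift: 0.00000273 × 111320 = 0.303904 m.
East–west at this latitude: 0.00000299° × 111320 × cos 42.0677° ≈ 0.00000299 × 82638.8 = 0.24709 m.
Combined displacement = (0.303904² + 0.24709²)^½ ≈ 0.391677 m.
Converting: 0.391677 m × 3.2808 ft/m ≈ 1.285 ft.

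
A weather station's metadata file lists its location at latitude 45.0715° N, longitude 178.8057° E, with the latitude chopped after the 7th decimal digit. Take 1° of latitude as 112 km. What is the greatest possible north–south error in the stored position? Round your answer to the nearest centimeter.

1 centimeters

Truncating at 7 decimal places can drop up to a full unit in the last place, so the latitude may be off by as much as 1e-07°.
North–south distance: 1e-07° × 112000 m/° = 0.0112 m.
That is 0.0112 m = 1.12 cm.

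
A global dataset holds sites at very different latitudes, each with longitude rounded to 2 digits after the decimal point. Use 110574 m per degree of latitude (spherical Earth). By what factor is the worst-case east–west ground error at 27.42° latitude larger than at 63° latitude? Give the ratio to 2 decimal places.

1.96

Rounding to 2 decimal places leaves the longitude within ±0.005° of the true value.
Error at 27.42° = 0.005° × 110574 × cos 27.42° ≈ 552.87 × 0.8877 = 490.76 m.
Error at 63° = 0.005° × 110574 × cos 63° ≈ 552.87 × 0.4540 = 251 m.
Ratio: 490.76 / 251 = cos 27.42° / cos 63° ≈ 1.9552.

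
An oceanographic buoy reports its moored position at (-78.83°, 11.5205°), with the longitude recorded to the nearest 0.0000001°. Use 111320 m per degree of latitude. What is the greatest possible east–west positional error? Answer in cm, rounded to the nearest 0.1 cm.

Rounding to 7 decimal places leaves the longitude within ±5e-08° of the true value.
At latitude 78.83° a degree of longitude spans 111320 m × cos 78.83° = 111320 × 0.1937 ≈ 21565 m.
So at most 5e-08° × 21565 ≈ 0.00107825 m east–west.
That is 0.00107825 m = 0.10782 cm.

0.1 cm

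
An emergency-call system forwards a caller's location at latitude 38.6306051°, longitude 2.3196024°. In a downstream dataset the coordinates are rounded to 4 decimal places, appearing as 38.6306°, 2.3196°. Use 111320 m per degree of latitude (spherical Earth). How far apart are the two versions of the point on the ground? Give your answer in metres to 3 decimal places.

0.605 metres

The latitude changed by +0.0000051° and the longitude by +0.0000024°.
North–south shift: 0.0000051 × 111320 = 0.567732 m.
East–west at this latitude: 0.0000024° × 111320 × cos 38.6306° ≈ 0.0000024 × 86961.8 = 0.208708 m.
Combined displacement = (0.567732² + 0.208708²)^½ ≈ 0.604879 m.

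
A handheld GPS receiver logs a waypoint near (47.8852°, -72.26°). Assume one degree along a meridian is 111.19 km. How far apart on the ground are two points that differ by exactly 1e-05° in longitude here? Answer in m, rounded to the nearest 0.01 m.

At 47.8852° a degree of longitude is 111190 × cos 47.8852° ≈ 74566 m, so 1e-05° corresponds to 0.74566 m.

0.75 m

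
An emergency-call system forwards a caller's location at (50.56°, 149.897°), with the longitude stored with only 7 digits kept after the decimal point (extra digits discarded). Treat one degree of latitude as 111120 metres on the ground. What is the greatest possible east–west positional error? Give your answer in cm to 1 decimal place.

0.7 cm

Truncating at 7 decimal places can drop up to a full unit in the last place, so the longitude may be off by as much as 1e-07°.
Parallels shrink by cos φ, so at 50.56° a degree of longitude is 111120 × 0.6353 ≈ 70591.2 m.
So at most 1e-07° × 70591.2 ≈ 0.00705912 m east–west.
That is 0.00705912 m = 0.70591 cm.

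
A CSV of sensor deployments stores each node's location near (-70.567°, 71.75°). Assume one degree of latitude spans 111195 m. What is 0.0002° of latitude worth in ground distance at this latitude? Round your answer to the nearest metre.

0.0002° × 111195 m/° = 22.239 m.

22 metres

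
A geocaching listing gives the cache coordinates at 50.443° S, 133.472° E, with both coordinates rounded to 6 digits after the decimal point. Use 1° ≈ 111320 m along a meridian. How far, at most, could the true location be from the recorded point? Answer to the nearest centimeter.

7 centimeters

Rounding to 6 decimal places leaves each coordinate within ±5e-07° of the true value.
N–S: 5e-07° × 111320 m/° = 0.05566 m.
Longitude error → 5e-07 × 111320 × cos 50.443° = 5e-07 × 111320 × 0.6368 ≈ 0.0354468 m.
Combining orthogonally: (0.05566² + 0.0354468²)^½ ≈ 0.0659887 m.
That is 0.0659887 m = 6.5989 cm.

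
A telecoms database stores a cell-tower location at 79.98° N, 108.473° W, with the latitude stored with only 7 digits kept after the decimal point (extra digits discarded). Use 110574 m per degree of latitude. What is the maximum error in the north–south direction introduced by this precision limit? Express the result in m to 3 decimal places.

Truncating at 7 decimal places can drop up to a full unit in the last place, so the latitude may be off by as much as 1e-07°.
Along the meridian that is 1e-07° × 110574 m/° = 0.0110574 m.

0.011 m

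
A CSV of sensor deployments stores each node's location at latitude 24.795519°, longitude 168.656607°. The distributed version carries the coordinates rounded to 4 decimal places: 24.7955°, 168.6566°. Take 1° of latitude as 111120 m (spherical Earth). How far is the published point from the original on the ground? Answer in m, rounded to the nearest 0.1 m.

2.2 m

The latitude changed by +0.000019° and the longitude by +0.000007°.
North–south shift: 0.000019 × 111120 = 2.11128 m.
East–west at this latitude: 0.000007° × 111120 × cos 24.7955° ≈ 0.000007 × 100876 = 0.706131 m.
Combined displacement = (2.11128² + 0.706131²)^½ ≈ 2.22624 m.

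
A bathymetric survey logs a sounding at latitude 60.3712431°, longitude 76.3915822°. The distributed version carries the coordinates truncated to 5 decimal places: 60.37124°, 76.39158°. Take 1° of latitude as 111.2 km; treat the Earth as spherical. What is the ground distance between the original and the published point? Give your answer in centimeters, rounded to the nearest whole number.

37 centimeters

Δlat = 60.3712431 − 60.37124 = +0.0000031°; Δlon = 76.3915822 − 76.39158 = +0.0000022°.
North–south shift: 0.0000031 × 111200 = 0.34472 m.
East–west at this latitude: 0.0000022° × 111200 × cos 60.3712° ≈ 0.0000022 × 54974.9 = 0.120945 m.
Hypotenuse of the two orthogonal shifts: √(0.34472² + 0.120945²) = 0.365321 m.
That is 0.365321 m = 36.532 cm.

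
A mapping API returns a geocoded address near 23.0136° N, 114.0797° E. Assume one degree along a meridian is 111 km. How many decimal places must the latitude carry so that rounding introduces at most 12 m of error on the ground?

4 decimal places

One degree of latitude covers 111000 m.
With N decimal places the half-ulp bound is 0.5·10⁻ᴺ°, or 0.5·10⁻ᴺ × 111000 m on the ground.
Setting 55500 × 10⁻ᴺ ≤ 12 gives 10ᴺ ≥ 4625, i.e. N ≥ 3.67.
So 4 decimal places suffice (5.55 m); 3 would allow up to 55.5 m.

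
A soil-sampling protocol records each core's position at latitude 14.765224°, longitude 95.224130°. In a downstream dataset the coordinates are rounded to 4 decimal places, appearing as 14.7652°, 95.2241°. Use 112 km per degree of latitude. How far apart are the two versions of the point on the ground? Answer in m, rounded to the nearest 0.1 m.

4.2 m

The latitude changed by +0.000024° and the longitude by +0.000030°.
North–south shift: 0.000024 × 112000 = 2.688 m.
E–W at 14.7652°: 0.000030° × 112000 × cos 14.7652° = 0.000030 × 112000 × 0.9670 ≈ 3.24905 m.
Hypotenuse of the two orthogonal shifts: √(2.688² + 3.24905²) = 4.21683 m.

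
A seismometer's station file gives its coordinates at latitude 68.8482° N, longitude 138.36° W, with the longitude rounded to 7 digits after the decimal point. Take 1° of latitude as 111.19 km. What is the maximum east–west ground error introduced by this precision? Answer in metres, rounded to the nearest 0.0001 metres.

0.0020 metres

Rounding to 7 decimal places leaves the longitude within ±5e-08° of the true value.
At latitude 68.8482° a degree of longitude spans 111190 m × cos 68.8482° = 111190 × 0.3608 ≈ 40121.8 m.
East–west error: 5e-08° × 40121.8 m/° ≈ 0.00200609 m.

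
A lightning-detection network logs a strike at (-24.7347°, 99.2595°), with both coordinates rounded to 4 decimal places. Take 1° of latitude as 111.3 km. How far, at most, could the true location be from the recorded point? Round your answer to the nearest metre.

Rounding to 4 decimal places leaves each coordinate within ±5e-05° of the true value.
Latitude error → 5e-05 × 111300 = 5.565 m along the meridian.
E–W at 24.7347°: 5e-05° × 111300 × cos 24.7347° = 5e-05 × 111300 × 0.9083 ≈ 5.05444 m.
Combining orthogonally: (5.565² + 5.05444²)^½ ≈ 7.51775 m.

8 metres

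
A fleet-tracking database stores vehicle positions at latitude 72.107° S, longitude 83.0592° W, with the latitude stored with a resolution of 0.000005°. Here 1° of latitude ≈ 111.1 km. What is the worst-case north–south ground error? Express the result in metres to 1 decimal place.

With a 0.000005° grid the true value lies within half a step, ±0.000005°/2 = ±2.5e-06°, of the stored one.
North–south distance: 2.5e-06° × 111100 m/° = 0.27775 m.

0.3 metres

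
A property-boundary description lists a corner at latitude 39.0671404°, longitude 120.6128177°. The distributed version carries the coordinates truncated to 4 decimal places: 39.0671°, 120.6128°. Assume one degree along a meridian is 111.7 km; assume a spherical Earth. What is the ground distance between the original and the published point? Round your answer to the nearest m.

Δlat = 39.0671404 − 39.0671 = +0.0000404°; Δlon = 120.6128177 − 120.6128 = +0.0000177°.
North–south shift: 0.0000404 × 111700 = 4.51268 m.
E–W at 39.0671°: 0.0000177° × 111700 × cos 39.0671° = 0.0000177 × 111700 × 0.7764 ≈ 1.53503 m.
Combined displacement = (4.51268² + 1.53503²)^½ ≈ 4.76661 m.

5 m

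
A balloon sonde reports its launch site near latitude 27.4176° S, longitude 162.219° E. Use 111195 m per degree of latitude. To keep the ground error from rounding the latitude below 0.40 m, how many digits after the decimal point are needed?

6 decimal places

One degree of latitude covers 111195 m.
Rounding to N decimal places gives at most 0.5 × 10⁻ᴺ degrees of error, i.e. 0.5 × 10⁻ᴺ × 111195 m.
Need 0.5 × 111195 × 10⁻ᴺ ≤ 0.40 → 10⁻ᴺ ≤ 7.195e-06, so N ≥ 5.14.
So 6 decimal places suffice (0.0556 m); 5 would allow up to 0.556 m.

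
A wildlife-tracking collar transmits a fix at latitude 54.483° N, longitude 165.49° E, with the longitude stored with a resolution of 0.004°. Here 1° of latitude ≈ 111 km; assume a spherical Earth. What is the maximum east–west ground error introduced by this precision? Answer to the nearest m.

129 m

With a 0.004° grid the true value lies within half a step, ±0.004°/2 = ±0.002°, of the stored one.
Parallels shrink by cos φ, so at 54.483° a degree of longitude is 111000 × 0.5809 ≈ 64484.8 m.
Maximum E–W displacement: 0.002 × 64484.8 = 128.97 m.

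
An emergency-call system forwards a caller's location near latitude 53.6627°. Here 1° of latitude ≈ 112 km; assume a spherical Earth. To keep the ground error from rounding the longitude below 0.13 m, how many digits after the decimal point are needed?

At 53.6627° one degree of longitude covers 112000 × cos 53.6627° ≈ 112000 × 0.5925 ≈ 66364.2 m.
Rounding to N decimal places gives at most 0.5 × 10⁻ᴺ degrees of error, i.e. 0.5 × 10⁻ᴺ × 66364.2 m.
Setting 33182.1 × 10⁻ᴺ ≤ 0.13 gives 10ᴺ ≥ 2.552e+05, i.e. N ≥ 5.41.
So 6 decimal places suffice (0.0332 m); 5 would allow up to 0.332 m.

6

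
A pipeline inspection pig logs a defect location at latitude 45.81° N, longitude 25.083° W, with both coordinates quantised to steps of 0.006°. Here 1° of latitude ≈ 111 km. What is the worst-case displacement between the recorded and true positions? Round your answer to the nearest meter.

With a 0.006° grid the true value lies within half a step, ±0.006°/2 = ±0.003°, of the stored one.
N–S: 0.003° × 111000 m/° = 333 m.
East–west component at 45.81°: 0.003° × 111000 × cos 45.81° ≈ 0.003 × 77371.4 ≈ 232.114 m.
Combining orthogonally: (333² + 232.114²)^½ ≈ 405.914 m.

406 meters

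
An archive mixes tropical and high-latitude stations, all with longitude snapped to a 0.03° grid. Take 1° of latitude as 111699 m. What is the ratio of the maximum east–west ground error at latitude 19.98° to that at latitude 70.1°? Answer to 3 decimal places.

2.761

With a 0.03° grid the true value lies within half a step, ±0.03°/2 = ±0.015°, of the stored one.
Error at 19.98° = 0.015° × 111699 × cos 19.98° ≈ 1675.5 × 0.9398 = 1574.6 m.
At 70.1°: 0.015° × 111699 × cos 70.1° = 0.015 × 111699 × 0.3404 ≈ 570.3 m.
The ratio reduces to cos 19.98° / cos 70.1° = 0.9398/0.3404 ≈ 2.7611.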